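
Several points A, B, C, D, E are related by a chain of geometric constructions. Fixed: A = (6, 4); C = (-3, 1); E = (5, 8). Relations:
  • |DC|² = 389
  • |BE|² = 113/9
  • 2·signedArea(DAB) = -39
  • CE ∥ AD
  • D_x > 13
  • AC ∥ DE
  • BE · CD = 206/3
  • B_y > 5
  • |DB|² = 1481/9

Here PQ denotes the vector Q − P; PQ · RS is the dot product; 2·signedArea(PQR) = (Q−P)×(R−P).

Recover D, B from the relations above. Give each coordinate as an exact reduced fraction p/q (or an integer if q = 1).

B = (7/3, 17/3)
D = (14, 11)

1. D_x = 14  [AC ∥ DE ∩ CE ∥ AD]
2. D_y = 11  [AC ∥ DE ∩ CE ∥ AD]
   → D = (14, 11)
3. B_x = 7/3  [BE · CD = 206/3 ∩ 2·signedArea(DAB) = -39]
4. B_y = 17/3  [BE · CD = 206/3 ∩ 2·signedArea(DAB) = -39]
   → B = (7/3, 17/3)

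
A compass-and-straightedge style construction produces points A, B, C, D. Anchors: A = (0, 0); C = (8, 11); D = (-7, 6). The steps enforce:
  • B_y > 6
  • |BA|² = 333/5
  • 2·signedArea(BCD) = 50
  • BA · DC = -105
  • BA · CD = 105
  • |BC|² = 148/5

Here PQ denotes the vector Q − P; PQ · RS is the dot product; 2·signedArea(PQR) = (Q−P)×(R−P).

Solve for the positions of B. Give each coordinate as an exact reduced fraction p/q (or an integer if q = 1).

1. B_x = 24/5  [BA · CD = 105 ∩ 2·signedArea(BCD) = 50]
2. B_y = 33/5  [BA · CD = 105 ∩ 2·signedArea(BCD) = 50]
   → B = (24/5, 33/5)

B = (24/5, 33/5)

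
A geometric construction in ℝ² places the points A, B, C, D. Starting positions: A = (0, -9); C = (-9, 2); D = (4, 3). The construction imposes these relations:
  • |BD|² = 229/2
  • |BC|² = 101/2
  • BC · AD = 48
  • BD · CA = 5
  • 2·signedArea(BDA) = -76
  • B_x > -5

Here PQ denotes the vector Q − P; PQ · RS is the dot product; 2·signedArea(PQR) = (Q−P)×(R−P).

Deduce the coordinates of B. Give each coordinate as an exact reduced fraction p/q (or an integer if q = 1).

B = (-9/2, -7/2)

1. B_x = -9/2  [BD · CA = 5 ∩ 2·signedArea(BDA) = -76]
2. B_y = -7/2  [BD · CA = 5 ∩ 2·signedArea(BDA) = -76]
   → B = (-9/2, -7/2)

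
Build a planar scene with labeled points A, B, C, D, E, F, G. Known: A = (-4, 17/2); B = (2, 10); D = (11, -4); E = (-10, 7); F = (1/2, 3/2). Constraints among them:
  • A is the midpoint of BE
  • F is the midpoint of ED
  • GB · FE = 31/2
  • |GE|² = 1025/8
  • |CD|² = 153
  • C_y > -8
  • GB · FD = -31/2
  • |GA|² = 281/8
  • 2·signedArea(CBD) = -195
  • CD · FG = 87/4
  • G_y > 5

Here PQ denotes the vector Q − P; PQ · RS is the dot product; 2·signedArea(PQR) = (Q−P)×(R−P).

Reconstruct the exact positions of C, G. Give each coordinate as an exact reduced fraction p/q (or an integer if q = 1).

C = (-1, -7)
G = (5/4, 23/4)

1. C_x = -1  [line 14·x + 9·y + 77 = 0 ∩ |CD|² = 153]
2. C_y = -7  [line 14·x + 9·y + 77 = 0 ∩ |CD|² = 153]
   → C = (-1, -7)
3. G_x = 5/4  [GB · FD = -31/2 ∩ CD · FG = 87/4]
4. G_y = 23/4  [GB · FD = -31/2 ∩ CD · FG = 87/4]
   → G = (5/4, 23/4)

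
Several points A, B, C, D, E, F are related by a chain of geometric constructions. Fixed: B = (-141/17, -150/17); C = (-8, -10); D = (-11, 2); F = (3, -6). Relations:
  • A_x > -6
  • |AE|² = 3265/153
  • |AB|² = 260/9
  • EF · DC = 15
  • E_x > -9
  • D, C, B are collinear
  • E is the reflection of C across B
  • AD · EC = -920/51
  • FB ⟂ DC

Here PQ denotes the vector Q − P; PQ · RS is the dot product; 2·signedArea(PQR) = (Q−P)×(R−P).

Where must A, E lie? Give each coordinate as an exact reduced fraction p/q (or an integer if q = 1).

A = (-277/51, -218/51)
E = (-146/17, -130/17)

1. E_x = -146/17  [E is the reflection of C across B]
2. E_y = -130/17  [E is the reflection of C across B]
   → E = (-146/17, -130/17)
3. A_x = -277/51  [line -10/17·x + 40/17·y + 350/51 = 0 ∩ |AB|² = 260/9]
4. A_y = -218/51  [line -10/17·x + 40/17·y + 350/51 = 0 ∩ |AB|² = 260/9]
   → A = (-277/51, -218/51)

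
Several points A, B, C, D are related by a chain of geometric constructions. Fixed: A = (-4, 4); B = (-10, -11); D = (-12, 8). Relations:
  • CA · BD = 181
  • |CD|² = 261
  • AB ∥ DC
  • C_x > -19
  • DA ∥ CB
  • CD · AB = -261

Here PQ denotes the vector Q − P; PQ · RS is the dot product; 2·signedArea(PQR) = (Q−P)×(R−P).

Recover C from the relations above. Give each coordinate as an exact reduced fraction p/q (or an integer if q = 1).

1. C_x = -18  [DA ∥ CB ∩ AB ∥ DC]
2. C_y = -7  [DA ∥ CB ∩ AB ∥ DC]
   → C = (-18, -7)

C = (-18, -7)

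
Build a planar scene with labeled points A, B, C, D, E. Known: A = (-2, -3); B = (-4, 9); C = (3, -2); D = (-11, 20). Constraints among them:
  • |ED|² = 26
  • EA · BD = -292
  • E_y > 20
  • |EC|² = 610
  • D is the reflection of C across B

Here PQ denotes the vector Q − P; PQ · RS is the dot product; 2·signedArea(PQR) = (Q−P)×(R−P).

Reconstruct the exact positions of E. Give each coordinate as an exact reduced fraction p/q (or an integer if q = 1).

1. E_x = -6  [line 7·x + -11·y + 273 = 0 ∩ |EC|² = 610]
2. E_y = 21  [line 7·x + -11·y + 273 = 0 ∩ |EC|² = 610]
   → E = (-6, 21)

E = (-6, 21)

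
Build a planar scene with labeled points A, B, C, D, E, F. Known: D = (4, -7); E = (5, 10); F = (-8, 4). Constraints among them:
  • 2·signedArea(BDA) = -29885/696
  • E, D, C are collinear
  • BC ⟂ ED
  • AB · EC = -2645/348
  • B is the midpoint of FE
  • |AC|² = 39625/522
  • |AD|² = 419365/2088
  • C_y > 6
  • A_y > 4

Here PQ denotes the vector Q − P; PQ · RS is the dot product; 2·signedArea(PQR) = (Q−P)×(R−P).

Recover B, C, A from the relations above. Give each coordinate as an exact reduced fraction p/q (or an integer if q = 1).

A = (-433/116, 1697/348)
B = (-3/2, 7)
C = (557/116, 769/116)

1. B_x = -3/2  [B is the midpoint of FE]
2. B_y = 7  [B is the midpoint of FE]
   → B = (-3/2, 7)
3. C_x = 557/116  [E, D, C are collinear ∩ BC ⟂ ED]
4. C_y = 769/116  [E, D, C are collinear ∩ BC ⟂ ED]
   → C = (557/116, 769/116)
5. A_x = -433/116  [AB · EC = -2645/348 ∩ 2·signedArea(BDA) = -29885/696]
6. A_y = 1697/348  [AB · EC = -2645/348 ∩ 2·signedArea(BDA) = -29885/696]
   → A = (-433/116, 1697/348)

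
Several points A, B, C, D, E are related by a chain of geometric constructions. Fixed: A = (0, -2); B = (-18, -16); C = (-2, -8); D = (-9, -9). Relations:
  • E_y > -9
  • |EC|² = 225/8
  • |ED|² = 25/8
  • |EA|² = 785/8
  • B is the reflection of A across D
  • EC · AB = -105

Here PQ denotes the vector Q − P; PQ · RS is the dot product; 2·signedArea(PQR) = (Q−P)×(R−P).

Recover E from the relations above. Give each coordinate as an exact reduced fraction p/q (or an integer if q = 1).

1. E_x = -29/4  [line 18·x + 14·y + 253 = 0 ∩ |EC|² = 225/8]
2. E_y = -35/4  [line 18·x + 14·y + 253 = 0 ∩ |EC|² = 225/8]
   → E = (-29/4, -35/4)

E = (-29/4, -35/4)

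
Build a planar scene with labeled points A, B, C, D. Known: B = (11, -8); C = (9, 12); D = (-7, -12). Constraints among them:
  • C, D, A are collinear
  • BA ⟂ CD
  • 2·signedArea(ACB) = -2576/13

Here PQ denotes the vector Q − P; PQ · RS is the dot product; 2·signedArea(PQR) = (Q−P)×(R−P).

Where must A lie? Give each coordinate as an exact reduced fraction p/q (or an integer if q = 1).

1. A_x = 5/13  [C, D, A are collinear ∩ BA ⟂ CD]
2. A_y = -12/13  [C, D, A are collinear ∩ BA ⟂ CD]
   → A = (5/13, -12/13)

A = (5/13, -12/13)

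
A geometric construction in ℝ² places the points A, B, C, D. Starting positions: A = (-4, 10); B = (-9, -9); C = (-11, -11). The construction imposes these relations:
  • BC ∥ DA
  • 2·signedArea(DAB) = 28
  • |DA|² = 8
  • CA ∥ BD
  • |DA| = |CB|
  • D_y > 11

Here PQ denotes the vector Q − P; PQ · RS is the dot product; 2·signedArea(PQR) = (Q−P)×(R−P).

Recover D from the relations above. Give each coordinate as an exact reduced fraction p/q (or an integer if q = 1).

1. D_x = -2  [BC ∥ DA ∩ CA ∥ BD]
2. D_y = 12  [BC ∥ DA ∩ CA ∥ BD]
   → D = (-2, 12)

D = (-2, 12)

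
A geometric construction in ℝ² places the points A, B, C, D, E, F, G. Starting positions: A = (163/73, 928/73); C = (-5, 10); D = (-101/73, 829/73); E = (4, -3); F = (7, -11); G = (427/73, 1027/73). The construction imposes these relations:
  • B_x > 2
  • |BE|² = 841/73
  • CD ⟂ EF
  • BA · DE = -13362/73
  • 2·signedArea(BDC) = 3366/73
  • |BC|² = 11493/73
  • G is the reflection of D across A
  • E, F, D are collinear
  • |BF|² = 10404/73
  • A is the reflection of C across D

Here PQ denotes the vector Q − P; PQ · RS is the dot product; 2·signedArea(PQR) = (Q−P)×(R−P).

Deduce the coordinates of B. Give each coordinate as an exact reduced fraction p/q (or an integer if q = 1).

B = (205/73, 13/73)

1. B_x = 205/73  [line -393/73·x + 1048/73·y + 917/73 = 0 ∩ |BE|² = 841/73]
2. B_y = 13/73  [line -393/73·x + 1048/73·y + 917/73 = 0 ∩ |BE|² = 841/73]
   → B = (205/73, 13/73)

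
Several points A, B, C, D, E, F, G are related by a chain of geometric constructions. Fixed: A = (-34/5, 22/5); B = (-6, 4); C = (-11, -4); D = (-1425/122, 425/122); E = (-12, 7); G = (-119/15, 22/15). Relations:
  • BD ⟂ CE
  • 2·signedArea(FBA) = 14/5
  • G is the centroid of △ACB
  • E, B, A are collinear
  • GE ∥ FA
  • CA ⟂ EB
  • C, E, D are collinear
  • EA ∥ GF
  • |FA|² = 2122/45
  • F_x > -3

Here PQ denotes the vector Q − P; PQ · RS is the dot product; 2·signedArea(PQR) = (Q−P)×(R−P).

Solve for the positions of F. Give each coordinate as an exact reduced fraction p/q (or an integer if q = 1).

1. F_x = -41/15  [GE ∥ FA ∩ EA ∥ GF]
2. F_y = -17/15  [GE ∥ FA ∩ EA ∥ GF]
   → F = (-41/15, -17/15)

F = (-41/15, -17/15)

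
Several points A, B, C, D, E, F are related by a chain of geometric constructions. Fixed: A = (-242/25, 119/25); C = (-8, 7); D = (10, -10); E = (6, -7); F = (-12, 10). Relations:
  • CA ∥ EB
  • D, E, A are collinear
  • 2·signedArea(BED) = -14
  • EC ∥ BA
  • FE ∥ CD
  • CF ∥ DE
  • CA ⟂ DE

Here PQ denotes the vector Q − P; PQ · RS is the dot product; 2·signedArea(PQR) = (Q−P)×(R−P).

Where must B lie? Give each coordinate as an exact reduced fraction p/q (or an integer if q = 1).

1. B_x = 108/25  [EC ∥ BA ∩ CA ∥ EB]
2. B_y = -231/25  [EC ∥ BA ∩ CA ∥ EB]
   → B = (108/25, -231/25)

B = (108/25, -231/25)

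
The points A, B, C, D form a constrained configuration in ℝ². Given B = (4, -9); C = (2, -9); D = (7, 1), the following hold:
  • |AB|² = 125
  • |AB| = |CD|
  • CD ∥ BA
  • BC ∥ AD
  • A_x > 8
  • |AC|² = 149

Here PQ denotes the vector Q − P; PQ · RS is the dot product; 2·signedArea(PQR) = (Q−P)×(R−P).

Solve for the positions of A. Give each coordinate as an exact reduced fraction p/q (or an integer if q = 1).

1. A_x = 9  [BC ∥ AD ∩ CD ∥ BA]
2. A_y = 1  [BC ∥ AD ∩ CD ∥ BA]
   → A = (9, 1)

A = (9, 1)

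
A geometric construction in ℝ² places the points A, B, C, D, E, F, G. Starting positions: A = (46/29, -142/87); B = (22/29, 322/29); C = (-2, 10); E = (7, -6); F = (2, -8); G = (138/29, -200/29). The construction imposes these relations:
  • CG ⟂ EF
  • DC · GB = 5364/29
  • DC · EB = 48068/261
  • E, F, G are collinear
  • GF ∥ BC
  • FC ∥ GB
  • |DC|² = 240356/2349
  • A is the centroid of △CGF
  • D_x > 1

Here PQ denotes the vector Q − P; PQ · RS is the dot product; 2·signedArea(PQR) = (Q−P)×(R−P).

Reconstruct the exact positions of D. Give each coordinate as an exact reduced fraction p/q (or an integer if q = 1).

D = (42/29, 128/261)

1. D_x = 42/29  [DC · EB = 48068/261 ∩ DC · GB = 5364/29]
2. D_y = 128/261  [DC · EB = 48068/261 ∩ DC · GB = 5364/29]
   → D = (42/29, 128/261)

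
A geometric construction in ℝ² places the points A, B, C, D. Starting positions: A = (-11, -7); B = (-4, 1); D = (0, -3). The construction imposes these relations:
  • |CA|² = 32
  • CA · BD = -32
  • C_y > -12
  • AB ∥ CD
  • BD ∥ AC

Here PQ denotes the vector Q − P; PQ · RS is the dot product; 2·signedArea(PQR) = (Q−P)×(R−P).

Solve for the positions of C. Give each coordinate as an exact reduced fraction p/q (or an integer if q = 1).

C = (-7, -11)

1. C_x = -7  [AB ∥ CD ∩ BD ∥ AC]
2. C_y = -11  [AB ∥ CD ∩ BD ∥ AC]
   → C = (-7, -11)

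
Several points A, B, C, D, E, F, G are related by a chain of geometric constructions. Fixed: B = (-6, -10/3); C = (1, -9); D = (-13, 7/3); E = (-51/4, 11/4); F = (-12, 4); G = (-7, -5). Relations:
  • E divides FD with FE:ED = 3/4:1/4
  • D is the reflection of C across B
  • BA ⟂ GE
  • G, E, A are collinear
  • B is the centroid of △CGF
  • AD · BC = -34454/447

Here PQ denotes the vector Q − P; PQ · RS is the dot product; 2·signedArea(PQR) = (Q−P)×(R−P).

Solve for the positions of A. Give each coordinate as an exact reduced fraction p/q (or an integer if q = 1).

A = (-16634/2235, -9842/2235)

1. A_x = -16634/2235  [G, E, A are collinear ∩ BA ⟂ GE]
2. A_y = -9842/2235  [G, E, A are collinear ∩ BA ⟂ GE]
   → A = (-16634/2235, -9842/2235)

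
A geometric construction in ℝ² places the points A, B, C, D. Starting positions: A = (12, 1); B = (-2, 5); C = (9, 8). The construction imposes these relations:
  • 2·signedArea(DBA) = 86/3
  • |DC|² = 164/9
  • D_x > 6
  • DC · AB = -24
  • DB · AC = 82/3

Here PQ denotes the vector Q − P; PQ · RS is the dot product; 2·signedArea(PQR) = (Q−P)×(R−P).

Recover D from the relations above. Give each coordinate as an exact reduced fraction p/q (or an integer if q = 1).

1. D_x = 19/3  [DB · AC = 82/3 ∩ DC · AB = -24]
2. D_y = 14/3  [DB · AC = 82/3 ∩ DC · AB = -24]
   → D = (19/3, 14/3)

D = (19/3, 14/3)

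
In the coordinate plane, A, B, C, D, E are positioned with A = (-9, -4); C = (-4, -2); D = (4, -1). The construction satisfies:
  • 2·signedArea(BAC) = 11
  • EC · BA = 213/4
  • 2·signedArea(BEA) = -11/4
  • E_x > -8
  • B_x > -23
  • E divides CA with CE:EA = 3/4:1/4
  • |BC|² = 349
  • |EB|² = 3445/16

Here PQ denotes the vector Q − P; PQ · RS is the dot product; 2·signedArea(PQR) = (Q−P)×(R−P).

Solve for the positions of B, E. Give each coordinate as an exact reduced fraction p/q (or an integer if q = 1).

1. E_x = -31/4  [E divides CA with CE:EA = 3/4:1/4]
2. E_y = -7/2  [E divides CA with CE:EA = 3/4:1/4]
   → E = (-31/4, -7/2)
3. B_x = -22  [2·signedArea(BEA) = -11/4 ∩ EC · BA = 213/4]
4. B_y = -7  [2·signedArea(BEA) = -11/4 ∩ EC · BA = 213/4]
   → B = (-22, -7)

B = (-22, -7)
E = (-31/4, -7/2)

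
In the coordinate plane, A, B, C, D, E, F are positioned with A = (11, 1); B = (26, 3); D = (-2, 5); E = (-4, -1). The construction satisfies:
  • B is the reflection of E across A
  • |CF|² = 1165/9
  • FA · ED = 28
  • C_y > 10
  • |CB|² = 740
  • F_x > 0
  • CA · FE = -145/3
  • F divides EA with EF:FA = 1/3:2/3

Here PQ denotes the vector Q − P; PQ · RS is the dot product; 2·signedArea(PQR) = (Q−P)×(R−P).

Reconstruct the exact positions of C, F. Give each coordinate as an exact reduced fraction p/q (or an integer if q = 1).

C = (0, 11)
F = (1, -1/3)

1. F_x = 1  [F divides EA with EF:FA = 1/3:2/3]
2. F_y = -1/3  [F divides EA with EF:FA = 1/3:2/3]
   → F = (1, -1/3)
3. C_x = 0  [line 5·x + 2/3·y + -22/3 = 0 ∩ |CF|² = 1165/9]
4. C_y = 11  [line 5·x + 2/3·y + -22/3 = 0 ∩ |CF|² = 1165/9]
   → C = (0, 11)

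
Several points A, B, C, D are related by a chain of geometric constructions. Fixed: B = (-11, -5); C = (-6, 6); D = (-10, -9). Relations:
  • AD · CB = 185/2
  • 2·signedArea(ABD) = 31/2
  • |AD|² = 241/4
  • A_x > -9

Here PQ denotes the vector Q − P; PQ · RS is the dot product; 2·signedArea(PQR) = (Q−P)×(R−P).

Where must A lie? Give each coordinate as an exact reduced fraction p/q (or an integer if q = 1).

1. A_x = -8  [2·signedArea(ABD) = 31/2 ∩ AD · CB = 185/2]
2. A_y = -3/2  [2·signedArea(ABD) = 31/2 ∩ AD · CB = 185/2]
   → A = (-8, -3/2)

A = (-8, -3/2)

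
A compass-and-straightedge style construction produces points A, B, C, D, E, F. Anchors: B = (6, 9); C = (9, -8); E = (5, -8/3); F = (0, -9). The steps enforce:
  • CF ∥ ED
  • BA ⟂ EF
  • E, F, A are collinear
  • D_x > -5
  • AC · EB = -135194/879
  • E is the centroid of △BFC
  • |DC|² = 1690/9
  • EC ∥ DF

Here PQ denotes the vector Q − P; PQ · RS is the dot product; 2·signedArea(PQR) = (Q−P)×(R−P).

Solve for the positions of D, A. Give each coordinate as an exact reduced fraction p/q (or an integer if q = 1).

1. D_x = -4  [EC ∥ DF ∩ CF ∥ ED]
2. D_y = -11/3  [EC ∥ DF ∩ CF ∥ ED]
   → D = (-4, -11/3)
3. A_x = 3240/293  [E, F, A are collinear ∩ BA ⟂ EF]
4. A_y = 1467/293  [E, F, A are collinear ∩ BA ⟂ EF]
   → A = (3240/293, 1467/293)

A = (3240/293, 1467/293)
D = (-4, -11/3)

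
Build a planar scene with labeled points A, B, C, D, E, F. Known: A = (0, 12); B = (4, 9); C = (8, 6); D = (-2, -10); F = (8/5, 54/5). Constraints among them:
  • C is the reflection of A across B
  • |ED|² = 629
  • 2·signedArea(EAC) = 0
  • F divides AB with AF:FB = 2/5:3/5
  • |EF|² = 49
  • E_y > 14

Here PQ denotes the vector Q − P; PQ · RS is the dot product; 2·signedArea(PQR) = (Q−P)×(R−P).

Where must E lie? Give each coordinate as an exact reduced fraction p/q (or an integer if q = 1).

E = (-4, 15)

1. E_x = -4  [line 6·x + 8·y + -96 = 0 ∩ |ED|² = 629]
2. E_y = 15  [line 6·x + 8·y + -96 = 0 ∩ |ED|² = 629]
   → E = (-4, 15)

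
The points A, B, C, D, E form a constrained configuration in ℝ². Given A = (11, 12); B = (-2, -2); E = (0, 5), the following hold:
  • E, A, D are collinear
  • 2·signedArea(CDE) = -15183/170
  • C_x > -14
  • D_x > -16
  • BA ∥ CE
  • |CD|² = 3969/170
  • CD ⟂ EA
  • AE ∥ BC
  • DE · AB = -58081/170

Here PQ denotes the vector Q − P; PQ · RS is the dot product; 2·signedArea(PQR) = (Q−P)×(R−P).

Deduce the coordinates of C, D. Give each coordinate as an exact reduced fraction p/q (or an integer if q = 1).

C = (-13, -9)
D = (-2651/170, -837/170)

1. C_x = -13  [BA ∥ CE ∩ AE ∥ BC]
2. C_y = -9  [BA ∥ CE ∩ AE ∥ BC]
   → C = (-13, -9)
3. D_x = -2651/170  [E, A, D are collinear ∩ CD ⟂ EA]
4. D_y = -837/170  [E, A, D are collinear ∩ CD ⟂ EA]
   → D = (-2651/170, -837/170)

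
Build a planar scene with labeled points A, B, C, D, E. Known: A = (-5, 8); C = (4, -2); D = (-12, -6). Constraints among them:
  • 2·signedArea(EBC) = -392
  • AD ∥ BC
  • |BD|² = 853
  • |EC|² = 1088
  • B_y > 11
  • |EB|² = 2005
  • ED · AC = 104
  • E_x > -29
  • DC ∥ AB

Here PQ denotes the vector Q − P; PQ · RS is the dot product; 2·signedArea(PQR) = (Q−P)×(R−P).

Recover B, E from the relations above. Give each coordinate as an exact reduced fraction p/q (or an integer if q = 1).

B = (11, 12)
E = (-28, -10)

1. B_x = 11  [AD ∥ BC ∩ DC ∥ AB]
2. B_y = 12  [AD ∥ BC ∩ DC ∥ AB]
   → B = (11, 12)
3. E_x = -28  [2·signedArea(EBC) = -392 ∩ ED · AC = 104]
4. E_y = -10  [2·signedArea(EBC) = -392 ∩ ED · AC = 104]
   → E = (-28, -10)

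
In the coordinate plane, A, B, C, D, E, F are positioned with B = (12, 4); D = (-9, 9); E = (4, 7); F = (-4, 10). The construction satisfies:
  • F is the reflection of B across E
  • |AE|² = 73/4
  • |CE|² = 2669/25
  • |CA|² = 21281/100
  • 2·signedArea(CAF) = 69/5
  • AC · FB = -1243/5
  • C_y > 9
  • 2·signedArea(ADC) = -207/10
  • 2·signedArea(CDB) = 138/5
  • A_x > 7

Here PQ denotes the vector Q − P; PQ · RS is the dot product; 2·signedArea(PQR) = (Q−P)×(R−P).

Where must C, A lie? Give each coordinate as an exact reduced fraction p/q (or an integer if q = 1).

1. C_x = -6  [line 5·x + 21·y + -858/5 = 0 ∩ |CE|² = 2669/25]
2. C_y = 48/5  [line 5·x + 21·y + -858/5 = 0 ∩ |CE|² = 2669/25]
   → C = (-6, 48/5)
3. A_x = 8  [2·signedArea(CAF) = 69/5 ∩ AC · FB = -1243/5]
4. A_y = 11/2  [2·signedArea(CAF) = 69/5 ∩ AC · FB = -1243/5]
   → A = (8, 11/2)

A = (8, 11/2)
C = (-6, 48/5)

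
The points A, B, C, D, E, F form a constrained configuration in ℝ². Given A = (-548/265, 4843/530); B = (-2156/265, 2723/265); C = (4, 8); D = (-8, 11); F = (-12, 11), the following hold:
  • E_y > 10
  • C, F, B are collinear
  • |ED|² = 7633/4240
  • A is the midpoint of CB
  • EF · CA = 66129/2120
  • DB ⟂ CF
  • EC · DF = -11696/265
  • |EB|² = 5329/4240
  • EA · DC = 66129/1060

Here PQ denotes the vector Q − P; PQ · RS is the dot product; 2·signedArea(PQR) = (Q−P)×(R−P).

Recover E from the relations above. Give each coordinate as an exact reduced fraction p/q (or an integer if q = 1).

E = (-1864/265, 10673/1060)

1. E_x = -1864/265  [EC · DF = -11696/265 ∩ EA · DC = 66129/1060]
2. E_y = 10673/1060  [EC · DF = -11696/265 ∩ EA · DC = 66129/1060]
   → E = (-1864/265, 10673/1060)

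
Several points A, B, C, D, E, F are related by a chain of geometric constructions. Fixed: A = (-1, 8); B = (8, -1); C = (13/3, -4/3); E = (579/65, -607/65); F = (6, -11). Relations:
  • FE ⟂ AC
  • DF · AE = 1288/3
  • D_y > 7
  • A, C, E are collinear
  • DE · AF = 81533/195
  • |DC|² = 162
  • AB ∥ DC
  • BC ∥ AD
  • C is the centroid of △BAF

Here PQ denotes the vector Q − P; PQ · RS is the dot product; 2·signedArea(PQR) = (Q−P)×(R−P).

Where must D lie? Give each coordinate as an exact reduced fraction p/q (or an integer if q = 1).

1. D_x = -14/3  [AB ∥ DC ∩ BC ∥ AD]
2. D_y = 23/3  [AB ∥ DC ∩ BC ∥ AD]
   → D = (-14/3, 23/3)

D = (-14/3, 23/3)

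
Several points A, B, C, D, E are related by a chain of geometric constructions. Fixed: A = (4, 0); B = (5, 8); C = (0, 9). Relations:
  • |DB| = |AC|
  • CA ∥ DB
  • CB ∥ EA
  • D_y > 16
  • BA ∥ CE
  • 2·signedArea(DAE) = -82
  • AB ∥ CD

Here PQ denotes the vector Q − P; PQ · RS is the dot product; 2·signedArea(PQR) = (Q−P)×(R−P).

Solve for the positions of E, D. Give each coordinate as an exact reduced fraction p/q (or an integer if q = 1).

1. E_x = -1  [CB ∥ EA ∩ BA ∥ CE]
2. E_y = 1  [CB ∥ EA ∩ BA ∥ CE]
   → E = (-1, 1)
3. D_x = 1  [CA ∥ DB ∩ AB ∥ CD]
4. D_y = 17  [CA ∥ DB ∩ AB ∥ CD]
   → D = (1, 17)

D = (1, 17)
E = (-1, 1)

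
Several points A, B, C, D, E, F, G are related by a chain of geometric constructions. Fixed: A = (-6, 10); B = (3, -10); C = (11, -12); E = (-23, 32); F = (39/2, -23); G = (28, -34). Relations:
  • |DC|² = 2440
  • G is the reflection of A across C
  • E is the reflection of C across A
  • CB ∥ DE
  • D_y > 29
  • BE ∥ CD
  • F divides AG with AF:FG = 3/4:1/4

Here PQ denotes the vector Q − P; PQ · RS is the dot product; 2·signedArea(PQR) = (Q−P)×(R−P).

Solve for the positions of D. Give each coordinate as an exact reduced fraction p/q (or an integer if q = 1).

1. D_x = -15  [CB ∥ DE ∩ BE ∥ CD]
2. D_y = 30  [CB ∥ DE ∩ BE ∥ CD]
   → D = (-15, 30)

D = (-15, 30)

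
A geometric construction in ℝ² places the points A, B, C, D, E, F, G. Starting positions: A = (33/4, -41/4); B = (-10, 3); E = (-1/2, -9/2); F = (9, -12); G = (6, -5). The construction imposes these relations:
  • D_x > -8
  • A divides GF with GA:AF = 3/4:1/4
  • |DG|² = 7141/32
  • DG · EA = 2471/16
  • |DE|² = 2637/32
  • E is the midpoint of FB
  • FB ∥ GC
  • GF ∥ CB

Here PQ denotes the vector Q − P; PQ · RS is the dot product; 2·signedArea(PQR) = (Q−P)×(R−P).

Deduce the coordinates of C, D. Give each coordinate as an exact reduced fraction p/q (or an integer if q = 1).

C = (-13, 10)
D = (-61/8, 9/8)

1. C_x = -13  [GF ∥ CB ∩ FB ∥ GC]
2. C_y = 10  [GF ∥ CB ∩ FB ∥ GC]
   → C = (-13, 10)
3. D_x = -61/8  [line -35/4·x + 23/4·y + -1171/16 = 0 ∩ |DE|² = 2637/32]
4. D_y = 9/8  [line -35/4·x + 23/4·y + -1171/16 = 0 ∩ |DE|² = 2637/32]
   → D = (-61/8, 9/8)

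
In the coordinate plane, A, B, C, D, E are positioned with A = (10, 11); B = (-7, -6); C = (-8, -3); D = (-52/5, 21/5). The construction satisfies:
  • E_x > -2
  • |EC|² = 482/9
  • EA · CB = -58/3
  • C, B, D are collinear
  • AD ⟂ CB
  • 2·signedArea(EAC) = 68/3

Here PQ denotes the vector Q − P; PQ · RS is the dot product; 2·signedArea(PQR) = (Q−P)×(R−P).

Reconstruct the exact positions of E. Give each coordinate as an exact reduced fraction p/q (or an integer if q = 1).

1. E_x = -5/3  [2·signedArea(EAC) = 68/3 ∩ EA · CB = -58/3]
2. E_y = 2/3  [2·signedArea(EAC) = 68/3 ∩ EA · CB = -58/3]
   → E = (-5/3, 2/3)

E = (-5/3, 2/3)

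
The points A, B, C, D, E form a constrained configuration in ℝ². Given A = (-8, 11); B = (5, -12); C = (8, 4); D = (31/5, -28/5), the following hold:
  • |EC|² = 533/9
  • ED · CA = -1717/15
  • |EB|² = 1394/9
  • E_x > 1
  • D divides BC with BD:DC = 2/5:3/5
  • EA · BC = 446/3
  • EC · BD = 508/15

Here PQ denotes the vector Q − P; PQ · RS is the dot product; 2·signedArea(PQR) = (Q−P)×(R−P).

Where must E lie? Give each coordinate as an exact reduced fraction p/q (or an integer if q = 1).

E = (22/15, -1/15)

1. E_x = 22/15  [EA · BC = 446/3 ∩ ED · CA = -1717/15]
2. E_y = -1/15  [EA · BC = 446/3 ∩ ED · CA = -1717/15]
   → E = (22/15, -1/15)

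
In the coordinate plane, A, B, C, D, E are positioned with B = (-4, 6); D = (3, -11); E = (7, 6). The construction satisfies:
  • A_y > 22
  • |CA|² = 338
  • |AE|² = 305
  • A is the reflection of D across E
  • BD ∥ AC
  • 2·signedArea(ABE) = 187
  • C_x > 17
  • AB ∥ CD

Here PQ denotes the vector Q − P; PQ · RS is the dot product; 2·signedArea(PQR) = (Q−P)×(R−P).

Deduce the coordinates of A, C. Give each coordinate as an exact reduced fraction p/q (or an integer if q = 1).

1. A_x = 11  [A is the reflection of D across E]
2. A_y = 23  [A is the reflection of D across E]
   → A = (11, 23)
3. C_x = 18  [AB ∥ CD ∩ BD ∥ AC]
4. C_y = 6  [AB ∥ CD ∩ BD ∥ AC]
   → C = (18, 6)

A = (11, 23)
C = (18, 6)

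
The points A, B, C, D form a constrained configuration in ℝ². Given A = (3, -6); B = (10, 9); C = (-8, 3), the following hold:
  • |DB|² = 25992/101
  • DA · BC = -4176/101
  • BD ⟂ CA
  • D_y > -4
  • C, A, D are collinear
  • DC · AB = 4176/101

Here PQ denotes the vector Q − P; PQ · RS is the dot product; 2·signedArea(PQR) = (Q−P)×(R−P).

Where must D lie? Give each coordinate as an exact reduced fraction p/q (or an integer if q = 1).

D = (-16/101, -345/101)

1. D_x = -16/101  [C, A, D are collinear ∩ BD ⟂ CA]
2. D_y = -345/101  [C, A, D are collinear ∩ BD ⟂ CA]
   → D = (-16/101, -345/101)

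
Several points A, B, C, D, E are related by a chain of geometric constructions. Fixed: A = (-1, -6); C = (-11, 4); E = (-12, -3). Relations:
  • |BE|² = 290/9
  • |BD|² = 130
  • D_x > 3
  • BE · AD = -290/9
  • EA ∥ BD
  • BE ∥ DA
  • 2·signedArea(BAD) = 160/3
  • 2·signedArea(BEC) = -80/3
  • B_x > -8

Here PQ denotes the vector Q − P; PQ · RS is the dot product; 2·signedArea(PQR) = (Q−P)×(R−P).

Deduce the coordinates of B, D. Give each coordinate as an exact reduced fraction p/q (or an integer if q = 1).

1. B_x = -23/3  [line -7·x + 1·y + -163/3 = 0 ∩ |BE|² = 290/9]
2. B_y = 2/3  [line -7·x + 1·y + -163/3 = 0 ∩ |BE|² = 290/9]
   → B = (-23/3, 2/3)
3. D_x = 10/3  [BE ∥ DA ∩ EA ∥ BD]
4. D_y = -7/3  [BE ∥ DA ∩ EA ∥ BD]
   → D = (10/3, -7/3)

B = (-23/3, 2/3)
D = (10/3, -7/3)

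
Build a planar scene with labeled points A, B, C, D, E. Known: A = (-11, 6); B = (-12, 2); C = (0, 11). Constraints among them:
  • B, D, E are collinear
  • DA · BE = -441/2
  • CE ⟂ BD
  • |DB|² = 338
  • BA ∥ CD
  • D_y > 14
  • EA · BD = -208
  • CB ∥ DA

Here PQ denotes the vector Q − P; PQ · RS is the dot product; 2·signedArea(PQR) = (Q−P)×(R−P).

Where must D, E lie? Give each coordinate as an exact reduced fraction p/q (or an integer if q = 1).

D = (1, 15)
E = (-3/2, 25/2)

1. D_x = 1  [CB ∥ DA ∩ BA ∥ CD]
2. D_y = 15  [CB ∥ DA ∩ BA ∥ CD]
   → D = (1, 15)
3. E_x = -3/2  [B, D, E are collinear ∩ CE ⟂ BD]
4. E_y = 25/2  [B, D, E are collinear ∩ CE ⟂ BD]
   → E = (-3/2, 25/2)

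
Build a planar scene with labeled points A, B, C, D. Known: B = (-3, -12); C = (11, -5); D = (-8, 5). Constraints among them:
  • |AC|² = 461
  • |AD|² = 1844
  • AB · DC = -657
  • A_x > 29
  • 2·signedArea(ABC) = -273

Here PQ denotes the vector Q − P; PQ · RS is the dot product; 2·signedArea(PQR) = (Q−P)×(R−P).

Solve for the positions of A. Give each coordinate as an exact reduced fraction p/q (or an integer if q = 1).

1. A_x = 30  [2·signedArea(ABC) = -273 ∩ AB · DC = -657]
2. A_y = -15  [2·signedArea(ABC) = -273 ∩ AB · DC = -657]
   → A = (30, -15)

A = (30, -15)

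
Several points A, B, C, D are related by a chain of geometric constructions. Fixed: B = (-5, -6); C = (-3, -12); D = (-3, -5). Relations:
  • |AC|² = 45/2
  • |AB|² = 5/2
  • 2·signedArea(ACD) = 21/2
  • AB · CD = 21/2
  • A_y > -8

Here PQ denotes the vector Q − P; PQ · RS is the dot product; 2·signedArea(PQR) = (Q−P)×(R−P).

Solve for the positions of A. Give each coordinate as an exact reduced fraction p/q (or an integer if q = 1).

1. A_x = -9/2  [AB · CD = 21/2 ∩ 2·signedArea(ACD) = 21/2]
2. A_y = -15/2  [AB · CD = 21/2 ∩ 2·signedArea(ACD) = 21/2]
   → A = (-9/2, -15/2)

A = (-9/2, -15/2)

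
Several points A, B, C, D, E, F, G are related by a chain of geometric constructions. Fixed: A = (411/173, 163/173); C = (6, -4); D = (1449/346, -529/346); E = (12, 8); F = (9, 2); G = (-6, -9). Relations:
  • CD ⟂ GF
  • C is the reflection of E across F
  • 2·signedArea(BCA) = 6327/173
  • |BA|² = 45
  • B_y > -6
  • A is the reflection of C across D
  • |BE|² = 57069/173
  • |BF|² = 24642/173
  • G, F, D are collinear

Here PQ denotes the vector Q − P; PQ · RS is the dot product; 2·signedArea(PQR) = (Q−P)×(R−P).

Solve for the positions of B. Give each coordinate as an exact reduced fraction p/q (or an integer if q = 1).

B = (-108/173, -875/173)

1. B_x = -108/173  [line -855/173·x + -627/173·y + -3705/173 = 0 ∩ |BF|² = 24642/173]
2. B_y = -875/173  [line -855/173·x + -627/173·y + -3705/173 = 0 ∩ |BF|² = 24642/173]
   → B = (-108/173, -875/173)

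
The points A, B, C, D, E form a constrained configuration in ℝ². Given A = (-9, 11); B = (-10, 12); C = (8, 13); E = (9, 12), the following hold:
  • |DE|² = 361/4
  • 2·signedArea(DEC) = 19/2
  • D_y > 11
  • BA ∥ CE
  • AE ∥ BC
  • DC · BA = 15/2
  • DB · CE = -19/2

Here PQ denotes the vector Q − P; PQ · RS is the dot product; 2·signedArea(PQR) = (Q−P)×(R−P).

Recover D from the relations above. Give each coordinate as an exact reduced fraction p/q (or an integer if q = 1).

1. D_x = -1/2  [2·signedArea(DEC) = 19/2 ∩ DB · CE = -19/2]
2. D_y = 12  [2·signedArea(DEC) = 19/2 ∩ DB · CE = -19/2]
   → D = (-1/2, 12)

D = (-1/2, 12)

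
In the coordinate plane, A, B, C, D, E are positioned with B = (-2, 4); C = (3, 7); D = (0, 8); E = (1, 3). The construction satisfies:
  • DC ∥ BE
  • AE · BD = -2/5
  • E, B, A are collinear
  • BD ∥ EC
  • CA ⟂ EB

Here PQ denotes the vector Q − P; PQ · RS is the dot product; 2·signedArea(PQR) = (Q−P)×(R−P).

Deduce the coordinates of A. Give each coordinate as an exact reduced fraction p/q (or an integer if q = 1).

1. A_x = 8/5  [E, B, A are collinear ∩ CA ⟂ EB]
2. A_y = 14/5  [E, B, A are collinear ∩ CA ⟂ EB]
   → A = (8/5, 14/5)

A = (8/5, 14/5)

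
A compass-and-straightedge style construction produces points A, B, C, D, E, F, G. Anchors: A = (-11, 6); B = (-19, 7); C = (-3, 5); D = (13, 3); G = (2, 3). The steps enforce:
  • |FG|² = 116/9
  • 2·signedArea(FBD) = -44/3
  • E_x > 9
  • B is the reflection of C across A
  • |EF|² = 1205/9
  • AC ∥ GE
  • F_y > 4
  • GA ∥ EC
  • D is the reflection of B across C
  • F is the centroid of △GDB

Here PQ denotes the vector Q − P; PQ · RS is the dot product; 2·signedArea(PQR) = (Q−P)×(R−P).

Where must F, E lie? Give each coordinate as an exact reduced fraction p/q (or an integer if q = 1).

1. F_x = -4/3  [F is the centroid of △GDB]
2. F_y = 13/3  [F is the centroid of △GDB]
   → F = (-4/3, 13/3)
3. E_x = 10  [GA ∥ EC ∩ AC ∥ GE]
4. E_y = 2  [GA ∥ EC ∩ AC ∥ GE]
   → E = (10, 2)

E = (10, 2)
F = (-4/3, 13/3)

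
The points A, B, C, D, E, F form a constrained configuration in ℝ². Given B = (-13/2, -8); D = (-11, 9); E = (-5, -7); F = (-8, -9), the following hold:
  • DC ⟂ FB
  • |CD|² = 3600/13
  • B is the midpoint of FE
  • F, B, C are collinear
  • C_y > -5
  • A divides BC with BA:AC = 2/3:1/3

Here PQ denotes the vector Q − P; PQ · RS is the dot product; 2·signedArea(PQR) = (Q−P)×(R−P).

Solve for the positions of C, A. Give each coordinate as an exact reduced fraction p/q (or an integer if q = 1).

1. C_x = -23/13  [F, B, C are collinear ∩ DC ⟂ FB]
2. C_y = -63/13  [F, B, C are collinear ∩ DC ⟂ FB]
   → C = (-23/13, -63/13)
3. A_x = -87/26  [A divides BC with BA:AC = 2/3:1/3]
4. A_y = -230/39  [A divides BC with BA:AC = 2/3:1/3]
   → A = (-87/26, -230/39)

A = (-87/26, -230/39)
C = (-23/13, -63/13)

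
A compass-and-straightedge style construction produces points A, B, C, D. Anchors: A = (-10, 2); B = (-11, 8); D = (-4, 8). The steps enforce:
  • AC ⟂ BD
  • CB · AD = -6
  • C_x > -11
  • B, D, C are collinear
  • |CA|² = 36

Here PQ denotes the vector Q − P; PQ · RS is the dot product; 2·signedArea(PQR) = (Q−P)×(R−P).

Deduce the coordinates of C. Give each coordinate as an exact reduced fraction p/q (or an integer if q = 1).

C = (-10, 8)

1. C_x = -10  [B, D, C are collinear ∩ AC ⟂ BD]
2. C_y = 8  [B, D, C are collinear ∩ AC ⟂ BD]
   → C = (-10, 8)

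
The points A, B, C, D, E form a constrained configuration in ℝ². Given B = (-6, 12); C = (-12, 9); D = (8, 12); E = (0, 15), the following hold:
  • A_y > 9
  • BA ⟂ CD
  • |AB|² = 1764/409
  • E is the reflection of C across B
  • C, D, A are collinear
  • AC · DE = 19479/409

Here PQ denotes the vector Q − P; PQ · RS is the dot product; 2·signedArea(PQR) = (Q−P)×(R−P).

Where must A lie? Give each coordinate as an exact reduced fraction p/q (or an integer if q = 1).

A = (-2328/409, 4068/409)

1. A_x = -2328/409  [C, D, A are collinear ∩ BA ⟂ CD]
2. A_y = 4068/409  [C, D, A are collinear ∩ BA ⟂ CD]
   → A = (-2328/409, 4068/409)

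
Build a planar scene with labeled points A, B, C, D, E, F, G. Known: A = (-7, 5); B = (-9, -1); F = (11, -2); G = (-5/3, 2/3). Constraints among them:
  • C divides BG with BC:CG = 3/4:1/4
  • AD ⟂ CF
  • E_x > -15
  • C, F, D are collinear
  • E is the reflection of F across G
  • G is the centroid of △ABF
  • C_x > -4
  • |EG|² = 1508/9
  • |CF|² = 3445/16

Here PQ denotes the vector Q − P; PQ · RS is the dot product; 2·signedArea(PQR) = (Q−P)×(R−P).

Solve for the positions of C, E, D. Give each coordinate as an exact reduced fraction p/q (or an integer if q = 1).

1. C_x = -7/2  [C divides BG with BC:CG = 3/4:1/4]
2. C_y = 1/4  [C divides BG with BC:CG = 3/4:1/4]
   → C = (-7/2, 1/4)
3. E_x = -43/3  [E is the reflection of F across G]
4. E_y = 10/3  [E is the reflection of F across G]
   → E = (-43/3, 10/3)
5. D_x = -26311/3445  [C, F, D are collinear ∩ AD ⟂ CF]
6. D_y = 3073/3445  [C, F, D are collinear ∩ AD ⟂ CF]
   → D = (-26311/3445, 3073/3445)

C = (-7/2, 1/4)
D = (-26311/3445, 3073/3445)
E = (-43/3, 10/3)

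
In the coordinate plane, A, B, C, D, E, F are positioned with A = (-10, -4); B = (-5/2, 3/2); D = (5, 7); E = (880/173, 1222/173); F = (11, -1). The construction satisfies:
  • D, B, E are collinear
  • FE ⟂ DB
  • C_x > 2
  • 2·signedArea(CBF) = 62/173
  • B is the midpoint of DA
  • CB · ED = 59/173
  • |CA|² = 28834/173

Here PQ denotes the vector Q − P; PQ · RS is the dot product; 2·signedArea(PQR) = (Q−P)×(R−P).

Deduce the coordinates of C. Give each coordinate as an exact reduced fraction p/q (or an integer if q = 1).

C = (351/173, 119/173)

1. C_x = 351/173  [2·signedArea(CBF) = 62/173 ∩ CB · ED = 59/173]
2. C_y = 119/173  [2·signedArea(CBF) = 62/173 ∩ CB · ED = 59/173]
   → C = (351/173, 119/173)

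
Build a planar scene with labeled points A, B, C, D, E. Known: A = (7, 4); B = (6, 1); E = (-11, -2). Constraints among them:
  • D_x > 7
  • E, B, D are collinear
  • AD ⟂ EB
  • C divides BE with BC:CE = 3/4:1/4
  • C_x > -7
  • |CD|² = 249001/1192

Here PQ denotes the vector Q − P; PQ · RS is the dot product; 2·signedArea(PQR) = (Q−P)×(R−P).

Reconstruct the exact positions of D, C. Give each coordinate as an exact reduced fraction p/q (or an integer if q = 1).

C = (-27/4, -5/4)
D = (1115/149, 188/149)

1. D_x = 1115/149  [E, B, D are collinear ∩ AD ⟂ EB]
2. D_y = 188/149  [E, B, D are collinear ∩ AD ⟂ EB]
   → D = (1115/149, 188/149)
3. C_x = -27/4  [C divides BE with BC:CE = 3/4:1/4]
4. C_y = -5/4  [C divides BE with BC:CE = 3/4:1/4]
   → C = (-27/4, -5/4)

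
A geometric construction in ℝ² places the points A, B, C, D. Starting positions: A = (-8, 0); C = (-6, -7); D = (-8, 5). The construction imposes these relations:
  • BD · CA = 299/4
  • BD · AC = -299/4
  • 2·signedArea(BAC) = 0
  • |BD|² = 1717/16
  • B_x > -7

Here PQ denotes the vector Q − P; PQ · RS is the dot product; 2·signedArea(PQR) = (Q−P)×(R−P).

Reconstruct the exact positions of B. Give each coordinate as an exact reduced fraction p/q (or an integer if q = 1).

B = (-13/2, -21/4)

1. B_x = -13/2  [2·signedArea(BAC) = 0 ∩ BD · CA = 299/4]
2. B_y = -21/4  [2·signedArea(BAC) = 0 ∩ BD · CA = 299/4]
   → B = (-13/2, -21/4)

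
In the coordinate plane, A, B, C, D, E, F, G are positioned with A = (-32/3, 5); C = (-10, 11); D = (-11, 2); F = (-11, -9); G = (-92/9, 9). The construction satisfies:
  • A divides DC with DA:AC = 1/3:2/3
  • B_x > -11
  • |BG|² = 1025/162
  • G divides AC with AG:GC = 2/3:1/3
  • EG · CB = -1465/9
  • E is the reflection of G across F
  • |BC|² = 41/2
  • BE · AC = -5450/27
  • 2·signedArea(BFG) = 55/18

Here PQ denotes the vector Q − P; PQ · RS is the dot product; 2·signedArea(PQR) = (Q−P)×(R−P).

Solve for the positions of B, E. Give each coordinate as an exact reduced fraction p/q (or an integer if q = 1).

B = (-21/2, 13/2)
E = (-106/9, -27)

1. E_x = -106/9  [E is the reflection of G across F]
2. E_y = -27  [E is the reflection of G across F]
   → E = (-106/9, -27)
3. B_x = -21/2  [2·signedArea(BFG) = 55/18 ∩ EG · CB = -1465/9]
4. B_y = 13/2  [2·signedArea(BFG) = 55/18 ∩ EG · CB = -1465/9]
   → B = (-21/2, 13/2)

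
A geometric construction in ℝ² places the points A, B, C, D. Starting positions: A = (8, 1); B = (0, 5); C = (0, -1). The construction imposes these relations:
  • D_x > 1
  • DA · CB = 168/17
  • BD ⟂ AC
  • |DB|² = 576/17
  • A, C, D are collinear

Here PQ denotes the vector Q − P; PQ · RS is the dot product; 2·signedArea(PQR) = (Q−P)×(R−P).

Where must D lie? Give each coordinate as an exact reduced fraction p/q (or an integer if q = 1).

D = (24/17, -11/17)

1. D_x = 24/17  [A, C, D are collinear ∩ BD ⟂ AC]
2. D_y = -11/17  [A, C, D are collinear ∩ BD ⟂ AC]
   → D = (24/17, -11/17)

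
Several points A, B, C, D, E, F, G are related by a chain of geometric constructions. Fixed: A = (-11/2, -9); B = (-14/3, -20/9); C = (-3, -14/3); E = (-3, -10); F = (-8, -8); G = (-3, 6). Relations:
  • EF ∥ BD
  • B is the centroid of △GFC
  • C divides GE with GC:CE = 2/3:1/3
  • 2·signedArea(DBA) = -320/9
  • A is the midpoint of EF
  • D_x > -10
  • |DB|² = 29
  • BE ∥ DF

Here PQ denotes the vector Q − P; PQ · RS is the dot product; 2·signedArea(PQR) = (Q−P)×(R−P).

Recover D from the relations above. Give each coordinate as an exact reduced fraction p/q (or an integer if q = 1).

D = (-29/3, -2/9)

1. D_x = -29/3  [BE ∥ DF ∩ EF ∥ BD]
2. D_y = -2/9  [BE ∥ DF ∩ EF ∥ BD]
   → D = (-29/3, -2/9)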